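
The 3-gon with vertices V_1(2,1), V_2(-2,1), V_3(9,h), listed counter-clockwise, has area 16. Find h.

Write out the shoelace sum; only the two edges meeting at V_3 involve h:
2·Area = [((-2)·h − 9·1) + (9·1 − 2·h)] + 4
       = -4·h + 4 = 32
⇒ h = -7.

-7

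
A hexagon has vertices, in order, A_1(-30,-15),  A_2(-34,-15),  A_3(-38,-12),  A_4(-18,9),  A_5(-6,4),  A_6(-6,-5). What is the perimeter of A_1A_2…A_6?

|A_1A_2| = √((-4)² + (0)²) = √16 = 4
|A_2A_3| = √((-4)² + (3)²) = √25 = 5
|A_3A_4| = √((20)² + (21)²) = √841 = 29
|A_4A_5| = √((12)² + (-5)²) = √169 = 13
|A_5A_6| = √((0)² + (-9)²) = √81 = 9
|A_6A_1| = √((-24)² + (-10)²) = √676 = 26
Perimeter = 4 + 5 + 29 + 13 + 9 + 26 = 86.

86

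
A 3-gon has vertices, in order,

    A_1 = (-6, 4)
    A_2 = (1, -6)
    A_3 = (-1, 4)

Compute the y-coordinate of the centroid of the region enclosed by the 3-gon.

2/3

Apply the surveyor's formula. First the cross-terms c_i = x_i·y_{i+1} − x_{i+1}·y_i:
  32, -2, 20  ⇒  2A = 50, A = 25.
Then Σ (y_i + y_{i+1})·c_i = 100, so ȳ = 100 / (6·25) = 2/3.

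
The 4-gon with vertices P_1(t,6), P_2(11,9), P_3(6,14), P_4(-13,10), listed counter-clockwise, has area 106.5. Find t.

The doubled signed area Σ (x_i y_{i+1} − x_{i+1} y_i) is linear in t.
With t=0 it equals 198; the coefficient of t is -1 (from the two edges through P_1).
So -1·t + 198 = 2·106.5 = 213 ⇒ t = -15.

-15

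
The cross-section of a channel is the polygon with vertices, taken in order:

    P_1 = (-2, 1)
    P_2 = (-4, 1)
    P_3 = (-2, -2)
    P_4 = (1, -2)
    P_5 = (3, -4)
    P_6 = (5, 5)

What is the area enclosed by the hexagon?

35

Apply the surveyor's formula: 2A = Σ (x_i·y_{i+1} − x_{i+1}·y_i), indices taken mod 6.
Σ = (2) + (10) + (6) + (2) + (35) + (15) = 70
Area = |Σ|/2 = 35.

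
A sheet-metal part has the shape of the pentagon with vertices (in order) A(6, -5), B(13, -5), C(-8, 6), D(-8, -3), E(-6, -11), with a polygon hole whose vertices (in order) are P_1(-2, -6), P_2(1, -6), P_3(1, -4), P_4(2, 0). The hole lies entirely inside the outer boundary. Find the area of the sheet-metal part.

147.5

Outer boundary:
Cross-terms: 35, 38, 72, 70, 96  ⇒  Σ = 311
Area = |Σ|/2 = 155.5.
Hole:
Apply the surveyor's formula: 2A = Σ (x_i·y_{i+1} − x_{i+1}·y_i), indices taken mod 4.
P_1→P_2: (-2)(-6) − (1)(-6) = 18
P_2→P_3: (1)(-4) − (1)(-6) = 2
P_3→P_4: (1)(0) − (2)(-4) = 8
P_4→P_1: (2)(-6) − (-2)(0) = -12
Σ = 16
Area = |Σ|/2 = 8.
Net area = 155.5 − 8 = 147.5.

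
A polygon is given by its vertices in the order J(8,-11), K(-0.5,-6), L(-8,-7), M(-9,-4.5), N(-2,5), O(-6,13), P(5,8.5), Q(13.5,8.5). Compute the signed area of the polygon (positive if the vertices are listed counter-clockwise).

-289.875

Apply the shoelace formula: 2A = Σ (x_i·y_{i+1} − x_{i+1}·y_i), indices taken mod 8.
Σ = (-53.5) + (-44.5) + (-27) + (-54) + (4) + (-116) + (-72.25) + (-216.5) = -579.75
Signed area = Σ/2 = -289.875 (negative ⇒ clockwise traversal).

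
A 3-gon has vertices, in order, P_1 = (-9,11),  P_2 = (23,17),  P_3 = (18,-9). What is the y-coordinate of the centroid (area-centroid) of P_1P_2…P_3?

Apply Gauss's area formula. First the cross-terms c_i = x_i·y_{i+1} − x_{i+1}·y_i:
  -406, -513, 117  ⇒  2A = -802, A = -401.
Then Σ (y_i + y_{i+1})·c_i = -15238, so ȳ = -15238 / (6·(-401)) = 19/3.

19/3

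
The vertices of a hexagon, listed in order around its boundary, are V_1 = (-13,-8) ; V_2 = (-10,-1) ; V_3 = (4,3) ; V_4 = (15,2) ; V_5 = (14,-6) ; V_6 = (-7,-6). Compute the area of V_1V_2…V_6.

198

V_1→V_2: (-13)(-1) − (-10)(-8) = -67
V_2→V_3: (-10)(3) − (4)(-1) = -26
V_3→V_4: (4)(2) − (15)(3) = -37
V_4→V_5: (15)(-6) − (14)(2) = -118
V_5→V_6: (14)(-6) − (-7)(-6) = -126
V_6→V_1: (-7)(-8) − (-13)(-6) = -22
Σ = -396
Area = |Σ|/2 = 198.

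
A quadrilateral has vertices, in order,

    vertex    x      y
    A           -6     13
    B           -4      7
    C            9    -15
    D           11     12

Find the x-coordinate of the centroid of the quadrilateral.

428/99

Apply the surveyor's formula. First the cross-terms c_i = x_i·y_{i+1} − x_{i+1}·y_i:
  10, -3, 273, 215  ⇒  2A = 495, A = 247.5.
Then Σ (x_i + x_{i+1})·c_i = 6420, so x̄ = 6420 / (6·247.5) = 428/99.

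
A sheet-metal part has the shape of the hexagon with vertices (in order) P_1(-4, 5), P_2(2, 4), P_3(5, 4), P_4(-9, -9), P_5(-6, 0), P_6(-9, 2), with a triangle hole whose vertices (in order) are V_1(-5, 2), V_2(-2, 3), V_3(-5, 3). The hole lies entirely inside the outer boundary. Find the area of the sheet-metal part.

Outer boundary:
P_1→P_2: (-4)(4) − (2)(5) = -26
P_2→P_3: (2)(4) − (5)(4) = -12
P_3→P_4: (5)(-9) − (-9)(4) = -9
P_4→P_5: (-9)(0) − (-6)(-9) = -54
P_5→P_6: (-6)(2) − (-9)(0) = -12
P_6→P_1: (-9)(5) − (-4)(2) = -37
Σ = -150
Area = |Σ|/2 = 75.
Hole:
Apply the surveyor's formula: 2A = Σ (x_i·y_{i+1} − x_{i+1}·y_i), indices taken mod 3.
Σ = (-11) + (9) + (5) = 3
Area = |Σ|/2 = 1.5.
Net area = 75 − 1.5 = 73.5.

73.5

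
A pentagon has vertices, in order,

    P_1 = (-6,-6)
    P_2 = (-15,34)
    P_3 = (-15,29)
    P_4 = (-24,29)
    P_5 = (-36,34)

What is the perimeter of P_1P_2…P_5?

118

|P_1P_2| = √((-9)² + (40)²) = √1681 = 41
|P_2P_3| = √((0)² + (-5)²) = √25 = 5
|P_3P_4| = √((-9)² + (0)²) = √81 = 9
|P_4P_5| = √((-12)² + (5)²) = √169 = 13
|P_5P_1| = √((30)² + (-40)²) = √2500 = 50
Perimeter = 41 + 5 + 9 + 13 + 50 = 118.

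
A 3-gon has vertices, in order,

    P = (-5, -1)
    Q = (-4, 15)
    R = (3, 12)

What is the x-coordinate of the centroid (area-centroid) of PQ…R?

-2

Apply the surveyor's formula. First the cross-terms c_i = x_i·y_{i+1} − x_{i+1}·y_i:
  -79, -93, 57  ⇒  2A = -115, A = -57.5.
Then Σ (x_i + x_{i+1})·c_i = 690, so x̄ = 690 / (6·(-57.5)) = -2.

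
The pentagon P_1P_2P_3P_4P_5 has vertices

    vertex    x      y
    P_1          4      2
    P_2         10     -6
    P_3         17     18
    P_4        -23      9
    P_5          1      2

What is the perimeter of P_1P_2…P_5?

|P_1P_2| = √((6)² + (-8)²) = √100 = 10
|P_2P_3| = √((7)² + (24)²) = √625 = 25
|P_3P_4| = √((-40)² + (-9)²) = √1681 = 41
|P_4P_5| = √((24)² + (-7)²) = √625 = 25
|P_5P_1| = √((3)² + (0)²) = √9 = 3
Perimeter = 10 + 25 + 41 + 25 + 3 = 104.

104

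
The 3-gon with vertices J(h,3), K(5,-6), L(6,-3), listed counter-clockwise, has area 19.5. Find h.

-5

Write out the shoelace sum; only the two edges meeting at J involve h:
2·Area = [(6·3 − h·(-3)) + (h·(-6) − 5·3)] + 21
       = -3·h + 24 = 39
⇒ h = -5.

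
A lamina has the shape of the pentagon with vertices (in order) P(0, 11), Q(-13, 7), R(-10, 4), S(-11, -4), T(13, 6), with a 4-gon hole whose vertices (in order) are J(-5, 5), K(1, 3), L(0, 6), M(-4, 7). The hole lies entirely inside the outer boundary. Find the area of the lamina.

174.5

Outer boundary:
Apply the shoelace (surveyor's) formula: 2A = Σ (x_i·y_{i+1} − x_{i+1}·y_i), indices taken mod 5.
Cross-terms: 143, 18, 84, -14, 143  ⇒  Σ = 374
Area = |Σ|/2 = 187.
Hole:
Apply the shoelace (surveyor's) formula: 2A = Σ (x_i·y_{i+1} − x_{i+1}·y_i), indices taken mod 4.
Σ = (-20) + (6) + (24) + (15) = 25
Area = |Σ|/2 = 12.5.
Net area = 187 − 12.5 = 174.5.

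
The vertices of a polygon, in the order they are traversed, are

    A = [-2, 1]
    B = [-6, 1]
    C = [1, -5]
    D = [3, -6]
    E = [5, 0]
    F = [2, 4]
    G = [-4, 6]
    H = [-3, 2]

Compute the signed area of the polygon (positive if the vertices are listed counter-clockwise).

Apply the shoelace formula: 2A = Σ (x_i·y_{i+1} − x_{i+1}·y_i), indices taken mod 8.
Σ = (4) + (29) + (9) + (30) + (20) + (28) + (10) + (1) = 131
Signed area = Σ/2 = 65.5 (positive ⇒ counter-clockwise traversal).

65.5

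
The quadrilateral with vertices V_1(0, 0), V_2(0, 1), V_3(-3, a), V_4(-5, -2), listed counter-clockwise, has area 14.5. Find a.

4

Write out the shoelace sum; only the two edges meeting at V_3 involve a:
2·Area = [(0·a − (-3)·1) + ((-3)·(-2) − (-5)·a)] + 0
       = 5·a + 9 = 29
⇒ a = 4.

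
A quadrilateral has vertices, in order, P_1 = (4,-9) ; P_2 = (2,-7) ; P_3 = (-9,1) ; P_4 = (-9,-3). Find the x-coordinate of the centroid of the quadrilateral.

Apply the shoelace formula. First the cross-terms c_i = x_i·y_{i+1} − x_{i+1}·y_i:
  -10, -61, 36, 93  ⇒  2A = 58, A = 29.
Then Σ (x_i + x_{i+1})·c_i = -746, so x̄ = -746 / (6·29) = -373/87.

-373/87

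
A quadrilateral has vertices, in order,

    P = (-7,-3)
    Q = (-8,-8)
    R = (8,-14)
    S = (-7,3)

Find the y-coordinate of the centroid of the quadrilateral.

-155/24

Apply the surveyor's formula. First the cross-terms c_i = x_i·y_{i+1} − x_{i+1}·y_i:
  32, 176, -74, 42  ⇒  2A = 176, A = 88.
Then Σ (y_i + y_{i+1})·c_i = -3410, so ȳ = -3410 / (6·88) = -155/24.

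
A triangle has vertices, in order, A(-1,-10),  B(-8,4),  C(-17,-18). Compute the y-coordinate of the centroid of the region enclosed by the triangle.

Apply the shoelace formula. First the cross-terms c_i = x_i·y_{i+1} − x_{i+1}·y_i:
  -84, 212, 152  ⇒  2A = 280, A = 140.
Then Σ (y_i + y_{i+1})·c_i = -6720, so ȳ = -6720 / (6·140) = -8.

-8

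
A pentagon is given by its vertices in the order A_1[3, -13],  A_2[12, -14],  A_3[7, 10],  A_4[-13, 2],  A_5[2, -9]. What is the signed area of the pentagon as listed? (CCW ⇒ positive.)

295

Σ = (114) + (218) + (144) + (113) + (1) = 590
Signed area = Σ/2 = 295 (positive ⇒ counter-clockwise traversal).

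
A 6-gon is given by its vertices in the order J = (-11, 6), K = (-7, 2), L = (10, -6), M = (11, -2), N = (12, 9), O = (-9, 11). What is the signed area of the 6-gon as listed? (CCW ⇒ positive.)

245.5

Apply the shoelace formula: 2A = Σ (x_i·y_{i+1} − x_{i+1}·y_i), indices taken mod 6.
Σ = (20) + (22) + (46) + (123) + (213) + (67) = 491
Signed area = Σ/2 = 245.5 (positive ⇒ counter-clockwise traversal).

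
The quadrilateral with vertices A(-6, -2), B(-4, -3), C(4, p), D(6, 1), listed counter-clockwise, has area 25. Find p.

-3

The doubled signed area Σ (x_i y_{i+1} − x_{i+1} y_i) is linear in p.
With p=0 it equals 20; the coefficient of p is -10 (from the two edges through C).
So -10·p + 20 = 2·25 = 50 ⇒ p = -3.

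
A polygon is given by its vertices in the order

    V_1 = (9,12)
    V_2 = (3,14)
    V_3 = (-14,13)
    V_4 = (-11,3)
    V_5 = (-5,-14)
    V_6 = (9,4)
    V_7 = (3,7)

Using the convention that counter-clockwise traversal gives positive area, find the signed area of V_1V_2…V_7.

362.5

V_1→V_2: (9)(14) − (3)(12) = 90
V_2→V_3: (3)(13) − (-14)(14) = 235
V_3→V_4: (-14)(3) − (-11)(13) = 101
V_4→V_5: (-11)(-14) − (-5)(3) = 169
V_5→V_6: (-5)(4) − (9)(-14) = 106
V_6→V_7: (9)(7) − (3)(4) = 51
V_7→V_1: (3)(12) − (9)(7) = -27
Σ = 725
Signed area = Σ/2 = 362.5 (positive ⇒ counter-clockwise traversal).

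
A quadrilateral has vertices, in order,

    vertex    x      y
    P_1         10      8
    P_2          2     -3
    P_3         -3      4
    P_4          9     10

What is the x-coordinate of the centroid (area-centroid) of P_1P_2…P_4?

Apply the shoelace formula. First the cross-terms c_i = x_i·y_{i+1} − x_{i+1}·y_i:
  -46, -1, -66, -28  ⇒  2A = -141, A = -70.5.
Then Σ (x_i + x_{i+1})·c_i = -1479, so x̄ = -1479 / (6·(-70.5)) = 493/141.

493/141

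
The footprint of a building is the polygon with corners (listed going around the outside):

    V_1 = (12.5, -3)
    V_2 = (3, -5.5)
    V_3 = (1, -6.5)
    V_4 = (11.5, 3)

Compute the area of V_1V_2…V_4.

Apply the shoelace (surveyor's) formula: 2A = Σ (x_i·y_{i+1} − x_{i+1}·y_i), indices taken mod 4.
V_1→V_2: (12.5)(-5.5) − (3)(-3) = -59.75
V_2→V_3: (3)(-6.5) − (1)(-5.5) = -14
V_3→V_4: (1)(3) − (11.5)(-6.5) = 77.75
V_4→V_1: (11.5)(-3) − (12.5)(3) = -72
Σ = -68
Area = |Σ|/2 = 34.

34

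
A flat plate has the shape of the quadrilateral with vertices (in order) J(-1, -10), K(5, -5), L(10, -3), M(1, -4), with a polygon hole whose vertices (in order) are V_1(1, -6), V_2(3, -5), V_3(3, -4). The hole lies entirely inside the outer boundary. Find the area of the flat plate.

18.5

Outer boundary:
J→K: (-1)(-5) − (5)(-10) = 55
K→L: (5)(-3) − (10)(-5) = 35
L→M: (10)(-4) − (1)(-3) = -37
M→J: (1)(-10) − (-1)(-4) = -14
Σ = 39
Area = |Σ|/2 = 19.5.
Hole:
Apply the shoelace (surveyor's) formula: 2A = Σ (x_i·y_{i+1} − x_{i+1}·y_i), indices taken mod 3.
Cross-terms: 13, 3, -14  ⇒  Σ = 2
Area = |Σ|/2 = 1.
Net area = 19.5 − 1 = 18.5.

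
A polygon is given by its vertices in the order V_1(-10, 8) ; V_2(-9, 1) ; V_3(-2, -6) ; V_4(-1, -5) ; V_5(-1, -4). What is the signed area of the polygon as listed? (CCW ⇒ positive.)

Apply the shoelace (surveyor's) formula: 2A = Σ (x_i·y_{i+1} − x_{i+1}·y_i), indices taken mod 5.
V_1→V_2: (-10)(1) − (-9)(8) = 62
V_2→V_3: (-9)(-6) − (-2)(1) = 56
V_3→V_4: (-2)(-5) − (-1)(-6) = 4
V_4→V_5: (-1)(-4) − (-1)(-5) = -1
V_5→V_1: (-1)(8) − (-10)(-4) = -48
Σ = 73
Signed area = Σ/2 = 36.5 (positive ⇒ counter-clockwise traversal).

36.5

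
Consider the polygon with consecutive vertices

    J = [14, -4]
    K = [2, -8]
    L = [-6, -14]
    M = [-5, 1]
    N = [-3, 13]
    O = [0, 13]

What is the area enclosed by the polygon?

269.5

Apply the shoelace formula: 2A = Σ (x_i·y_{i+1} − x_{i+1}·y_i), indices taken mod 6.
J→K: (14)(-8) − (2)(-4) = -104
K→L: (2)(-14) − (-6)(-8) = -76
L→M: (-6)(1) − (-5)(-14) = -76
M→N: (-5)(13) − (-3)(1) = -62
N→O: (-3)(13) − (0)(13) = -39
O→J: (0)(-4) − (14)(13) = -182
Σ = -539
Area = |Σ|/2 = 269.5.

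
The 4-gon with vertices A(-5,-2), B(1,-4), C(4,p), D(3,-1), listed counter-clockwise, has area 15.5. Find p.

-4

The doubled signed area Σ (x_i y_{i+1} − x_{i+1} y_i) is linear in p.
With p=0 it equals 23; the coefficient of p is -2 (from the two edges through C).
So -2·p + 23 = 2·15.5 = 31 ⇒ p = -4.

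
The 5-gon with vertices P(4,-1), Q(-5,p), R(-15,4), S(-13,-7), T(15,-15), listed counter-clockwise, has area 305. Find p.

7

The doubled signed area Σ (x_i y_{i+1} − x_{i+1} y_i) is linear in p.
With p=0 it equals 477; the coefficient of p is 19 (from the two edges through Q).
So 19·p + 477 = 2·305 = 610 ⇒ p = 7.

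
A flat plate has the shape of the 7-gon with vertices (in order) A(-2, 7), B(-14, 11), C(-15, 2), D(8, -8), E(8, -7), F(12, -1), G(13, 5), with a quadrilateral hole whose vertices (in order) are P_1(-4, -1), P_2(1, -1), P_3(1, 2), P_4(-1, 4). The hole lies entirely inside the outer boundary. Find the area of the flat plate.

272

Outer boundary:
Apply Gauss's area formula: 2A = Σ (x_i·y_{i+1} − x_{i+1}·y_i), indices taken mod 7.
Σ = (76) + (137) + (104) + (8) + (76) + (73) + (101) = 575
Area = |Σ|/2 = 287.5.
Hole:
Apply the shoelace formula: 2A = Σ (x_i·y_{i+1} − x_{i+1}·y_i), indices taken mod 4.
P_1→P_2: (-4)(-1) − (1)(-1) = 5
P_2→P_3: (1)(2) − (1)(-1) = 3
P_3→P_4: (1)(4) − (-1)(2) = 6
P_4→P_1: (-1)(-1) − (-4)(4) = 17
Σ = 31
Area = |Σ|/2 = 15.5.
Net area = 287.5 − 15.5 = 272.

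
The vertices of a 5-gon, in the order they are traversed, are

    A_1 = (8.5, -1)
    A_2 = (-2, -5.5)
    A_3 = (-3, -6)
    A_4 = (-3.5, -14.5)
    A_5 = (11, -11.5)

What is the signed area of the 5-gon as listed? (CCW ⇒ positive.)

A_1→A_2: (8.5)(-5.5) − (-2)(-1) = -48.75
A_2→A_3: (-2)(-6) − (-3)(-5.5) = -4.5
A_3→A_4: (-3)(-14.5) − (-3.5)(-6) = 22.5
A_4→A_5: (-3.5)(-11.5) − (11)(-14.5) = 199.75
A_5→A_1: (11)(-1) − (8.5)(-11.5) = 86.75
Σ = 255.75
Signed area = Σ/2 = 127.875 (positive ⇒ counter-clockwise traversal).

127.875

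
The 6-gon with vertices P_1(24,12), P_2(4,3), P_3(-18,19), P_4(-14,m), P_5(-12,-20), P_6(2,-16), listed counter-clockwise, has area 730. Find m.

The doubled signed area Σ (x_i y_{i+1} − x_{i+1} y_i) is linear in m.
With m=0 it equals 1340; the coefficient of m is -6 (from the two edges through P_4).
So -6·m + 1340 = 2·730 = 1460 ⇒ m = -20.

-20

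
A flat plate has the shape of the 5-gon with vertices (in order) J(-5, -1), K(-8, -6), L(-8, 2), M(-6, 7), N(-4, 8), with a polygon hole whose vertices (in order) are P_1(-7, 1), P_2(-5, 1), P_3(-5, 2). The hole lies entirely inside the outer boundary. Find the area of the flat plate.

30

Outer boundary:
Apply the shoelace (surveyor's) formula: 2A = Σ (x_i·y_{i+1} − x_{i+1}·y_i), indices taken mod 5.
Cross-terms: 22, -64, -44, -20, 44  ⇒  Σ = -62
Area = |Σ|/2 = 31.
Hole:
Apply the surveyor's formula: 2A = Σ (x_i·y_{i+1} − x_{i+1}·y_i), indices taken mod 3.
Σ = (-2) + (-5) + (9) = 2
Area = |Σ|/2 = 1.
Net area = 31 − 1 = 30.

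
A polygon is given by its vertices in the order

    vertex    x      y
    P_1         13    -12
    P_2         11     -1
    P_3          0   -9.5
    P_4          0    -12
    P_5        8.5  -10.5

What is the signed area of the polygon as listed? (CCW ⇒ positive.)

Σ = (119) + (-104.5) + (0) + (102) + (34.5) = 151
Signed area = Σ/2 = 75.5 (positive ⇒ counter-clockwise traversal).

75.5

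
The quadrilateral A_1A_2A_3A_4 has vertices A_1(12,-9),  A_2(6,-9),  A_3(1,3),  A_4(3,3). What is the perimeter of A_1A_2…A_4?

|A_1A_2| = √((-6)² + (0)²) = √36 = 6
|A_2A_3| = √((-5)² + (12)²) = √169 = 13
|A_3A_4| = √((2)² + (0)²) = √4 = 2
|A_4A_1| = √((9)² + (-12)²) = √225 = 15
Perimeter = 6 + 13 + 2 + 15 = 36.

36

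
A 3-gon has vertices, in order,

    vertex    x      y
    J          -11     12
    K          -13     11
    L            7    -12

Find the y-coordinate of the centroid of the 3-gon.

11/3

Apply the surveyor's formula. First the cross-terms c_i = x_i·y_{i+1} − x_{i+1}·y_i:
  35, 79, -48  ⇒  2A = 66, A = 33.
Then Σ (y_i + y_{i+1})·c_i = 726, so ȳ = 726 / (6·33) = 11/3.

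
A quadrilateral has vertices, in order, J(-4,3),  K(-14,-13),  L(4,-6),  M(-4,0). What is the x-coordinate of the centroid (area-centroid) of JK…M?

Apply the shoelace (surveyor's) formula. First the cross-terms c_i = x_i·y_{i+1} − x_{i+1}·y_i:
  94, 136, -24, -12  ⇒  2A = 194, A = 97.
Then Σ (x_i + x_{i+1})·c_i = -2956, so x̄ = -2956 / (6·97) = -1478/291.

-1478/291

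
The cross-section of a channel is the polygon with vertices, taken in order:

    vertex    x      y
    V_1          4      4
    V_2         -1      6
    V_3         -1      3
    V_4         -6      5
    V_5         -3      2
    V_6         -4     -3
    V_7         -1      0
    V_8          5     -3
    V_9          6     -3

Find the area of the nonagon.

51.5

Σ = (28) + (3) + (13) + (3) + (17) + (-3) + (3) + (3) + (36) = 103
Area = |Σ|/2 = 51.5.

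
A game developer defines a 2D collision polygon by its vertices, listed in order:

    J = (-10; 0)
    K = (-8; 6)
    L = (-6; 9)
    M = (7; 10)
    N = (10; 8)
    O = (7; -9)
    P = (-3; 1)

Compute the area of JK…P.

209.5

Σ = (-60) + (-36) + (-123) + (-44) + (-146) + (-20) + (10) = -419
Area = |Σ|/2 = 209.5.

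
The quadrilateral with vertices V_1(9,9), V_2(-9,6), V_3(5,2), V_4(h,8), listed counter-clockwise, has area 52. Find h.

Write out the shoelace sum; only the two edges meeting at V_4 involve h:
2·Area = [(5·8 − h·2) + (h·9 − 9·8)] + 87
       = 7·h + 55 = 104
⇒ h = 7.

7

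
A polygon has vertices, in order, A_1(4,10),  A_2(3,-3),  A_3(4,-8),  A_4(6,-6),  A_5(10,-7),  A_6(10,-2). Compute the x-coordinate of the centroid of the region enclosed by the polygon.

Apply the shoelace (surveyor's) formula. First the cross-terms c_i = x_i·y_{i+1} − x_{i+1}·y_i:
  -42, -12, 24, 18, 50, 108  ⇒  2A = 146, A = 73.
Then Σ (x_i + x_{i+1})·c_i = 2662, so x̄ = 2662 / (6·73) = 1331/219.

1331/219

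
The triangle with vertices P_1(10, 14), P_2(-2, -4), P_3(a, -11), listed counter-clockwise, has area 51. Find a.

The doubled signed area Σ (x_i y_{i+1} − x_{i+1} y_i) is linear in a.
With a=0 it equals 120; the coefficient of a is 18 (from the two edges through P_3).
So 18·a + 120 = 2·51 = 102 ⇒ a = -1.

-1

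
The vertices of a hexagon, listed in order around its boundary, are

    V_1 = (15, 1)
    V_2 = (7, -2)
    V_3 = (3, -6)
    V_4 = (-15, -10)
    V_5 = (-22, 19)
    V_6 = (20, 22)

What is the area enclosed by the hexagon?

Apply Gauss's area formula: 2A = Σ (x_i·y_{i+1} − x_{i+1}·y_i), indices taken mod 6.
Cross-terms: -37, -36, -120, -505, -864, -310  ⇒  Σ = -1872
Area = |Σ|/2 = 936.

936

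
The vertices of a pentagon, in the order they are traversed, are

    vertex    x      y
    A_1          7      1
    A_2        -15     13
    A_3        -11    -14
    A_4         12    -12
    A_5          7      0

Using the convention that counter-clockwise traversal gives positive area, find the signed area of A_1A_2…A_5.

A_1→A_2: (7)(13) − (-15)(1) = 106
A_2→A_3: (-15)(-14) − (-11)(13) = 353
A_3→A_4: (-11)(-12) − (12)(-14) = 300
A_4→A_5: (12)(0) − (7)(-12) = 84
A_5→A_1: (7)(1) − (7)(0) = 7
Σ = 850
Signed area = Σ/2 = 425 (positive ⇒ counter-clockwise traversal).

425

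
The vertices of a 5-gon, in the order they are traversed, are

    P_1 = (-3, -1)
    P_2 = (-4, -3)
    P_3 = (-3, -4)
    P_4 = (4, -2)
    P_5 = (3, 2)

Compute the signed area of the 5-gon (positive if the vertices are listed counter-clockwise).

Σ = (5) + (7) + (22) + (14) + (3) = 51
Signed area = Σ/2 = 25.5 (positive ⇒ counter-clockwise traversal).

25.5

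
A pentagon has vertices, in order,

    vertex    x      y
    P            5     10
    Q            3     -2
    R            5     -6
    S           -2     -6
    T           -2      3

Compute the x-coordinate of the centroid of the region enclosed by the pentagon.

Apply the surveyor's formula. First the cross-terms c_i = x_i·y_{i+1} − x_{i+1}·y_i:
  -40, -8, -42, -18, -35  ⇒  2A = -143, A = -71.5.
Then Σ (x_i + x_{i+1})·c_i = -543, so x̄ = -543 / (6·(-71.5)) = 181/143.

181/143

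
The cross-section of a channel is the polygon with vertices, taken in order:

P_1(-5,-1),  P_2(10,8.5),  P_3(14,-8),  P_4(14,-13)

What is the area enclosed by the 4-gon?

190.25

Σ = (-32.5) + (-199) + (-70) + (-79) = -380.5
Area = |Σ|/2 = 190.25.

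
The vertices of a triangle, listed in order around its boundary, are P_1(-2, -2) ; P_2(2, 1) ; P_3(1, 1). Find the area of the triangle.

Cross-terms: 2, 1, 0  ⇒  Σ = 3
Area = |Σ|/2 = 1.5.

1.5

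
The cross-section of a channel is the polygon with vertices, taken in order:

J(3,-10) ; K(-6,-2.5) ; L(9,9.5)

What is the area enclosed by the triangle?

110.25

Σ = (-67.5) + (-34.5) + (-118.5) = -220.5
Area = |Σ|/2 = 110.25.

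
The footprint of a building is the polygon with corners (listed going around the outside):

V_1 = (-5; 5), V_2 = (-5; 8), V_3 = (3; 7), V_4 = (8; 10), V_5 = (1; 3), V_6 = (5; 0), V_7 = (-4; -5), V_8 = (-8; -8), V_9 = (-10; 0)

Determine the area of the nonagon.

132

Σ = (-15) + (-59) + (-26) + (14) + (-15) + (-25) + (-8) + (-80) + (-50) = -264
Area = |Σ|/2 = 132.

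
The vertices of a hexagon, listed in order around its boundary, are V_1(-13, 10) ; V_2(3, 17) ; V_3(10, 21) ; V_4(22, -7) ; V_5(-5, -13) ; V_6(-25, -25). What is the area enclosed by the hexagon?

Cross-terms: -251, -107, -532, -321, -200, -575  ⇒  Σ = -1986
Area = |Σ|/2 = 993.

993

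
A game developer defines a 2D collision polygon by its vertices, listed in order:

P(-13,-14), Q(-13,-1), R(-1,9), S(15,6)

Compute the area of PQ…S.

280

P→Q: (-13)(-1) − (-13)(-14) = -169
Q→R: (-13)(9) − (-1)(-1) = -118
R→S: (-1)(6) − (15)(9) = -141
S→P: (15)(-14) − (-13)(6) = -132
Σ = -560
Area = |Σ|/2 = 280.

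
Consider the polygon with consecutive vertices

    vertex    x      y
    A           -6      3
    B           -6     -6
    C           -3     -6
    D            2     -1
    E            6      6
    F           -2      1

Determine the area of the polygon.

Apply Gauss's area formula: 2A = Σ (x_i·y_{i+1} − x_{i+1}·y_i), indices taken mod 6.
Σ = (54) + (18) + (15) + (18) + (18) + (0) = 123
Area = |Σ|/2 = 61.5.

61.5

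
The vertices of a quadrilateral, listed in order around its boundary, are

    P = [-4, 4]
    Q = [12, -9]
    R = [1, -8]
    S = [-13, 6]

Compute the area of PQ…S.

Apply the surveyor's formula: 2A = Σ (x_i·y_{i+1} − x_{i+1}·y_i), indices taken mod 4.
Σ = (-12) + (-87) + (-98) + (-28) = -225
Area = |Σ|/2 = 112.5.

112.5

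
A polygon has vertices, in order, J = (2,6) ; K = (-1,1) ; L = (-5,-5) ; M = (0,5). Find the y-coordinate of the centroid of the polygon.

Apply the surveyor's formula. First the cross-terms c_i = x_i·y_{i+1} − x_{i+1}·y_i:
  8, 10, -25, -10  ⇒  2A = -17, A = -8.5.
Then Σ (y_i + y_{i+1})·c_i = -94, so ȳ = -94 / (6·(-8.5)) = 94/51.

94/51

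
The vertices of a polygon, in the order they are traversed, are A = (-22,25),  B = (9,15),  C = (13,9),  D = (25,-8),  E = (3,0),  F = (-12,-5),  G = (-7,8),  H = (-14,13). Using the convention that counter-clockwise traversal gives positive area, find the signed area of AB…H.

Apply the surveyor's formula: 2A = Σ (x_i·y_{i+1} − x_{i+1}·y_i), indices taken mod 8.
Σ = (-555) + (-114) + (-329) + (24) + (-15) + (-131) + (21) + (-64) = -1163
Signed area = Σ/2 = -581.5 (negative ⇒ clockwise traversal).

-581.5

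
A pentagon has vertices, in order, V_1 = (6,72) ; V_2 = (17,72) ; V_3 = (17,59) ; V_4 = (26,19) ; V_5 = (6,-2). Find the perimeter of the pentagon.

168

|V_1V_2| = √((11)² + (0)²) = √121 = 11
|V_2V_3| = √((0)² + (-13)²) = √169 = 13
|V_3V_4| = √((9)² + (-40)²) = √1681 = 41
|V_4V_5| = √((-20)² + (-21)²) = √841 = 29
|V_5V_1| = √((0)² + (74)²) = √5476 = 74
Perimeter = 11 + 13 + 41 + 29 + 74 = 168.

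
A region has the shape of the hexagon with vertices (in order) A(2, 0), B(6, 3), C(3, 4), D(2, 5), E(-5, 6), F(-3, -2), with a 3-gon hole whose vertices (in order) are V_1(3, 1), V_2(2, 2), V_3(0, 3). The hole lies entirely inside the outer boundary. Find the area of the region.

Outer boundary:
Apply the shoelace formula: 2A = Σ (x_i·y_{i+1} − x_{i+1}·y_i), indices taken mod 6.
Σ = (6) + (15) + (7) + (37) + (28) + (4) = 97
Area = |Σ|/2 = 48.5.
Hole:
Cross-terms: 4, 6, -9  ⇒  Σ = 1
Area = |Σ|/2 = 0.5.
Net area = 48.5 − 0.5 = 48.

48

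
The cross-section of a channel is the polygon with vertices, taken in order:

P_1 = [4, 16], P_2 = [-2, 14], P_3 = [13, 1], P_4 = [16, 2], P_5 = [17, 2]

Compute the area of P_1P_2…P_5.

Apply the shoelace formula: 2A = Σ (x_i·y_{i+1} − x_{i+1}·y_i), indices taken mod 5.
Cross-terms: 88, -184, 10, -2, 264  ⇒  Σ = 176
Area = |Σ|/2 = 88.

88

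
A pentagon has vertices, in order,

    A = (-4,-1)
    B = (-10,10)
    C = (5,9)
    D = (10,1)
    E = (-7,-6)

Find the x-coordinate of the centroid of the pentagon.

-17/115

Apply the shoelace formula. First the cross-terms c_i = x_i·y_{i+1} − x_{i+1}·y_i:
  -50, -140, -85, -53, -17  ⇒  2A = -345, A = -172.5.
Then Σ (x_i + x_{i+1})·c_i = 153, so x̄ = 153 / (6·(-172.5)) = -17/115.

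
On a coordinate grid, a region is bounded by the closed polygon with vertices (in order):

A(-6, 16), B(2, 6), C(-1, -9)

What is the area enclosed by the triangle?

75

Σ = (-68) + (-12) + (-70) = -150
Area = |Σ|/2 = 75.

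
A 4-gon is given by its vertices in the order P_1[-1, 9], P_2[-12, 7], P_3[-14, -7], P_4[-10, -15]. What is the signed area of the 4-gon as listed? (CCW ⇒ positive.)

Σ = (101) + (182) + (140) + (-105) = 318
Signed area = Σ/2 = 159 (positive ⇒ counter-clockwise traversal).

159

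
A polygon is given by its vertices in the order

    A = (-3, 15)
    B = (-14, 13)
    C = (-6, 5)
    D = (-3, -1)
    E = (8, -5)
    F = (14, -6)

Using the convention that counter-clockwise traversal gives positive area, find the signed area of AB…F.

Apply the shoelace formula: 2A = Σ (x_i·y_{i+1} − x_{i+1}·y_i), indices taken mod 6.
Σ = (171) + (8) + (21) + (23) + (22) + (192) = 437
Signed area = Σ/2 = 218.5 (positive ⇒ counter-clockwise traversal).

218.5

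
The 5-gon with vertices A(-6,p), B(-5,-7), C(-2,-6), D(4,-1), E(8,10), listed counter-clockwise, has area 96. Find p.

0

The doubled signed area Σ (x_i y_{i+1} − x_{i+1} y_i) is linear in p.
With p=0 it equals 192; the coefficient of p is 13 (from the two edges through A).
So 13·p + 192 = 2·96 = 192 ⇒ p = 0.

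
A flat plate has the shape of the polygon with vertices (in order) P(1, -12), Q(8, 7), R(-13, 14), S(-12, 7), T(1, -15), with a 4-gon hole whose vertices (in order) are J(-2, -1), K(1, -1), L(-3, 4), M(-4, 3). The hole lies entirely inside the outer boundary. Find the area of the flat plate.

Outer boundary:
Apply Gauss's area formula: 2A = Σ (x_i·y_{i+1} − x_{i+1}·y_i), indices taken mod 5.
Σ = (103) + (203) + (77) + (173) + (3) = 559
Area = |Σ|/2 = 279.5.
Hole:
Apply Gauss's area formula: 2A = Σ (x_i·y_{i+1} − x_{i+1}·y_i), indices taken mod 4.
Σ = (3) + (1) + (7) + (10) = 21
Area = |Σ|/2 = 10.5.
Net area = 279.5 − 10.5 = 269.

269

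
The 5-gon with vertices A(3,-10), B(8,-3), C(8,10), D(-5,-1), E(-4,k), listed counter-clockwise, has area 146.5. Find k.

-5

Write out the shoelace sum; only the two edges meeting at E involve k:
2·Area = [((-5)·k − (-4)·(-1)) + ((-4)·(-10) − 3·k)] + 217
       = -8·k + 253 = 293
⇒ k = -5.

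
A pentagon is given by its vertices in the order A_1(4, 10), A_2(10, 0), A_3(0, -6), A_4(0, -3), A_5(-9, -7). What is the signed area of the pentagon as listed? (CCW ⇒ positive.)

Apply Gauss's area formula: 2A = Σ (x_i·y_{i+1} − x_{i+1}·y_i), indices taken mod 5.
Σ = (-100) + (-60) + (0) + (-27) + (-62) = -249
Signed area = Σ/2 = -124.5 (negative ⇒ clockwise traversal).

-124.5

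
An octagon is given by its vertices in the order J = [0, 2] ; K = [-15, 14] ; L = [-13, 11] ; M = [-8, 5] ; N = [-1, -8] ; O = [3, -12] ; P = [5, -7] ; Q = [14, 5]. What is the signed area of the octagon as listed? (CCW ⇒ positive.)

182.5

Apply the shoelace formula: 2A = Σ (x_i·y_{i+1} − x_{i+1}·y_i), indices taken mod 8.
J→K: (0)(14) − (-15)(2) = 30
K→L: (-15)(11) − (-13)(14) = 17
L→M: (-13)(5) − (-8)(11) = 23
M→N: (-8)(-8) − (-1)(5) = 69
N→O: (-1)(-12) − (3)(-8) = 36
O→P: (3)(-7) − (5)(-12) = 39
P→Q: (5)(5) − (14)(-7) = 123
Q→J: (14)(2) − (0)(5) = 28
Σ = 365
Signed area = Σ/2 = 182.5 (positive ⇒ counter-clockwise traversal).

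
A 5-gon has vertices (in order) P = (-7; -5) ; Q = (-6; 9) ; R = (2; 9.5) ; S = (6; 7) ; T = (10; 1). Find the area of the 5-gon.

159

P→Q: (-7)(9) − (-6)(-5) = -93
Q→R: (-6)(9.5) − (2)(9) = -75
R→S: (2)(7) − (6)(9.5) = -43
S→T: (6)(1) − (10)(7) = -64
T→P: (10)(-5) − (-7)(1) = -43
Σ = -318
Area = |Σ|/2 = 159.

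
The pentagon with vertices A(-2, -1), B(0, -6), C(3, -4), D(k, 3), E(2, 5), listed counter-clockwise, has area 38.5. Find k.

4

The doubled signed area Σ (x_i y_{i+1} − x_{i+1} y_i) is linear in k.
With k=0 it equals 41; the coefficient of k is 9 (from the two edges through D).
So 9·k + 41 = 2·38.5 = 77 ⇒ k = 4.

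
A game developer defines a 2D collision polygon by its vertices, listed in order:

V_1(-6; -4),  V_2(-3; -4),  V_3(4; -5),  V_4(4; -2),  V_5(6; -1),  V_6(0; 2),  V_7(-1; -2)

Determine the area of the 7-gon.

34.5

Apply the shoelace (surveyor's) formula: 2A = Σ (x_i·y_{i+1} − x_{i+1}·y_i), indices taken mod 7.
V_1→V_2: (-6)(-4) − (-3)(-4) = 12
V_2→V_3: (-3)(-5) − (4)(-4) = 31
V_3→V_4: (4)(-2) − (4)(-5) = 12
V_4→V_5: (4)(-1) − (6)(-2) = 8
V_5→V_6: (6)(2) − (0)(-1) = 12
V_6→V_7: (0)(-2) − (-1)(2) = 2
V_7→V_1: (-1)(-4) − (-6)(-2) = -8
Σ = 69
Area = |Σ|/2 = 34.5.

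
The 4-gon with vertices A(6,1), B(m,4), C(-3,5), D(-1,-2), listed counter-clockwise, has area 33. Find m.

The doubled signed area Σ (x_i y_{i+1} − x_{i+1} y_i) is linear in m.
With m=0 it equals 58; the coefficient of m is 4 (from the two edges through B).
So 4·m + 58 = 2·33 = 66 ⇒ m = 2.

2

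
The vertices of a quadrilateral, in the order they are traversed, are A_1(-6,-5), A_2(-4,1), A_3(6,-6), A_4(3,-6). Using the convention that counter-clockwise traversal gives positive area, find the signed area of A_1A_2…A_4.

-38.5

Σ = (-26) + (18) + (-18) + (-51) = -77
Signed area = Σ/2 = -38.5 (negative ⇒ clockwise traversal).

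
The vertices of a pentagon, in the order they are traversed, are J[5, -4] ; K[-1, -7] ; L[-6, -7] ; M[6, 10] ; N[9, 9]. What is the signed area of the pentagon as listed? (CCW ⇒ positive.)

Apply the shoelace (surveyor's) formula: 2A = Σ (x_i·y_{i+1} − x_{i+1}·y_i), indices taken mod 5.
J→K: (5)(-7) − (-1)(-4) = -39
K→L: (-1)(-7) − (-6)(-7) = -35
L→M: (-6)(10) − (6)(-7) = -18
M→N: (6)(9) − (9)(10) = -36
N→J: (9)(-4) − (5)(9) = -81
Σ = -209
Signed area = Σ/2 = -104.5 (negative ⇒ clockwise traversal).

-104.5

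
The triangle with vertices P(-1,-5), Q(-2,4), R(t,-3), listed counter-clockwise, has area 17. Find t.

-5

The doubled signed area Σ (x_i y_{i+1} − x_{i+1} y_i) is linear in t.
With t=0 it equals -11; the coefficient of t is -9 (from the two edges through R).
So -9·t + -11 = 2·17 = 34 ⇒ t = -5.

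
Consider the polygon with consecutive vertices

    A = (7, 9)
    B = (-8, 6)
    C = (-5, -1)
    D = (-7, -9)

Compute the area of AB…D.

Apply Gauss's area formula: 2A = Σ (x_i·y_{i+1} − x_{i+1}·y_i), indices taken mod 4.
Σ = (114) + (38) + (38) + (0) = 190
Area = |Σ|/2 = 95.

95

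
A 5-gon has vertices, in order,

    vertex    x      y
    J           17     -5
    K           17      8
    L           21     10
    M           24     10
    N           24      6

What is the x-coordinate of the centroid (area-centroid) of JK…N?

19.92

Apply the shoelace (surveyor's) formula. First the cross-terms c_i = x_i·y_{i+1} − x_{i+1}·y_i:
  221, 2, -30, -96, -222  ⇒  2A = -125, A = -62.5.
Then Σ (x_i + x_{i+1})·c_i = -7470, so x̄ = -7470 / (6·(-62.5)) = 19.92.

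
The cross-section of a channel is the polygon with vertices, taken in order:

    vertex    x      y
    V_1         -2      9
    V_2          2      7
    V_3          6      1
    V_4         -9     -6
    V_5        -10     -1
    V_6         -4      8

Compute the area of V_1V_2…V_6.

127

Apply the surveyor's formula: 2A = Σ (x_i·y_{i+1} − x_{i+1}·y_i), indices taken mod 6.
Cross-terms: -32, -40, -27, -51, -84, -20  ⇒  Σ = -254
Area = |Σ|/2 = 127.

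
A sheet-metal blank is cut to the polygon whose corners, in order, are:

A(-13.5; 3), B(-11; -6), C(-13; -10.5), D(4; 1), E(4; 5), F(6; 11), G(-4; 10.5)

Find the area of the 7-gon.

223.625

Apply Gauss's area formula: 2A = Σ (x_i·y_{i+1} − x_{i+1}·y_i), indices taken mod 7.
Σ = (114) + (37.5) + (29) + (16) + (14) + (107) + (129.75) = 447.25
Area = |Σ|/2 = 223.625.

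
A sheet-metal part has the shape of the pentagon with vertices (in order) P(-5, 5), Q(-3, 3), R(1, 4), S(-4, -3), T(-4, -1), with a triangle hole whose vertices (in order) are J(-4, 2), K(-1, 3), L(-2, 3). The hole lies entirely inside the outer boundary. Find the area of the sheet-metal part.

17

Outer boundary:
P→Q: (-5)(3) − (-3)(5) = 0
Q→R: (-3)(4) − (1)(3) = -15
R→S: (1)(-3) − (-4)(4) = 13
S→T: (-4)(-1) − (-4)(-3) = -8
T→P: (-4)(5) − (-5)(-1) = -25
Σ = -35
Area = |Σ|/2 = 17.5.
Hole:
Cross-terms: -10, 3, 8  ⇒  Σ = 1
Area = |Σ|/2 = 0.5.
Net area = 17.5 − 0.5 = 17.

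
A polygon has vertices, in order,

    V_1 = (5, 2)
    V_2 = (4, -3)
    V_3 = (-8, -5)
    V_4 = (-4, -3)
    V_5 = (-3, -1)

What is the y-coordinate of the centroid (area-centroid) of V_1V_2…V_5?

-362/207

Apply the shoelace (surveyor's) formula. First the cross-terms c_i = x_i·y_{i+1} − x_{i+1}·y_i:
  -23, -44, 4, -5, -1  ⇒  2A = -69, A = -34.5.
Then Σ (y_i + y_{i+1})·c_i = 362, so ȳ = 362 / (6·(-34.5)) = -362/207.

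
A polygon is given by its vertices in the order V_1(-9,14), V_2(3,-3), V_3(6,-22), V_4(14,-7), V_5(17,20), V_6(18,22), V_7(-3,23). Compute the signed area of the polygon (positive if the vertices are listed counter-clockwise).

Σ = (-15) + (-48) + (266) + (399) + (14) + (480) + (165) = 1261
Signed area = Σ/2 = 630.5 (positive ⇒ counter-clockwise traversal).

630.5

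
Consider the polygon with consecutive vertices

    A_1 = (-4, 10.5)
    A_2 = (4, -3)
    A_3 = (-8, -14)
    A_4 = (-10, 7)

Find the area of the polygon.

191.5

Apply Gauss's area formula: 2A = Σ (x_i·y_{i+1} − x_{i+1}·y_i), indices taken mod 4.
A_1→A_2: (-4)(-3) − (4)(10.5) = -30
A_2→A_3: (4)(-14) − (-8)(-3) = -80
A_3→A_4: (-8)(7) − (-10)(-14) = -196
A_4→A_1: (-10)(10.5) − (-4)(7) = -77
Σ = -383
Area = |Σ|/2 = 191.5.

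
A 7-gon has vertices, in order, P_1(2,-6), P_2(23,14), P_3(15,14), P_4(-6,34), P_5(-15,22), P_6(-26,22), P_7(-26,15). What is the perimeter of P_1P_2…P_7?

134

|P_1P_2| = √((21)² + (20)²) = √841 = 29
|P_2P_3| = √((-8)² + (0)²) = √64 = 8
|P_3P_4| = √((-21)² + (20)²) = √841 = 29
|P_4P_5| = √((-9)² + (-12)²) = √225 = 15
|P_5P_6| = √((-11)² + (0)²) = √121 = 11
|P_6P_7| = √((0)² + (-7)²) = √49 = 7
|P_7P_1| = √((28)² + (-21)²) = √1225 = 35
Perimeter = 29 + 8 + 29 + 15 + 11 + 7 + 35 = 134.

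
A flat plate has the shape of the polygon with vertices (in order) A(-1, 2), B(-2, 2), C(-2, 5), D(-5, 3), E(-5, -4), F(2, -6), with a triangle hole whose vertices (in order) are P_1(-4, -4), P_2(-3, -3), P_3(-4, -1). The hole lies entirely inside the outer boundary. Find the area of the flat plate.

41.5

Outer boundary:
Apply Gauss's area formula: 2A = Σ (x_i·y_{i+1} − x_{i+1}·y_i), indices taken mod 6.
A→B: (-1)(2) − (-2)(2) = 2
B→C: (-2)(5) − (-2)(2) = -6
C→D: (-2)(3) − (-5)(5) = 19
D→E: (-5)(-4) − (-5)(3) = 35
E→F: (-5)(-6) − (2)(-4) = 38
F→A: (2)(2) − (-1)(-6) = -2
Σ = 86
Area = |Σ|/2 = 43.
Hole:
Σ = (0) + (-9) + (12) = 3
Area = |Σ|/2 = 1.5.
Net area = 43 − 1.5 = 41.5.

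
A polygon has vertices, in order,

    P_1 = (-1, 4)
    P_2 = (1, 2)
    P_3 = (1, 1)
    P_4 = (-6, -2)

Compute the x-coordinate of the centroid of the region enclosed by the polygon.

-160/87

Apply Gauss's area formula. First the cross-terms c_i = x_i·y_{i+1} − x_{i+1}·y_i:
  -6, -1, 4, -26  ⇒  2A = -29, A = -14.5.
Then Σ (x_i + x_{i+1})·c_i = 160, so x̄ = 160 / (6·(-14.5)) = -160/87.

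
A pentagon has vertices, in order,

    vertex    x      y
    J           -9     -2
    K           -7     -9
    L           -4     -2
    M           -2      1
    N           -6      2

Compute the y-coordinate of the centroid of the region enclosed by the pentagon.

Apply the shoelace formula. First the cross-terms c_i = x_i·y_{i+1} − x_{i+1}·y_i:
  67, -22, -8, 2, 30  ⇒  2A = 69, A = 34.5.
Then Σ (y_i + y_{i+1})·c_i = -481, so ȳ = -481 / (6·34.5) = -481/207.

-481/207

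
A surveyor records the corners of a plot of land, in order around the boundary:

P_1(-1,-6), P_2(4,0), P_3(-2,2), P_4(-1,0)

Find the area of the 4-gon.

20

Σ = (24) + (8) + (2) + (6) = 40
Area = |Σ|/2 = 20.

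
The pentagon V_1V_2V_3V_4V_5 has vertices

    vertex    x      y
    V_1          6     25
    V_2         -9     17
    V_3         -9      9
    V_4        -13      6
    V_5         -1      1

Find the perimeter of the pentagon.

|V_1V_2| = √((-15)² + (-8)²) = √289 = 17
|V_2V_3| = √((0)² + (-8)²) = √64 = 8
|V_3V_4| = √((-4)² + (-3)²) = √25 = 5
|V_4V_5| = √((12)² + (-5)²) = √169 = 13
|V_5V_1| = √((7)² + (24)²) = √625 = 25
Perimeter = 17 + 8 + 5 + 13 + 25 = 68.

68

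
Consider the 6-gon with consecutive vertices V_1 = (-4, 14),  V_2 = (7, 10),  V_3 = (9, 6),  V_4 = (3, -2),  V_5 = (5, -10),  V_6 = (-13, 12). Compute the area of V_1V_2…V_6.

V_1→V_2: (-4)(10) − (7)(14) = -138
V_2→V_3: (7)(6) − (9)(10) = -48
V_3→V_4: (9)(-2) − (3)(6) = -36
V_4→V_5: (3)(-10) − (5)(-2) = -20
V_5→V_6: (5)(12) − (-13)(-10) = -70
V_6→V_1: (-13)(14) − (-4)(12) = -134
Σ = -446
Area = |Σ|/2 = 223.

223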